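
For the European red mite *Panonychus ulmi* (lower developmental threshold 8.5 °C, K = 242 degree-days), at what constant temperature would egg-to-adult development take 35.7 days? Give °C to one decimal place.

15.3 °C

Required daily accumulation = 242 / 35.7 = 6.779 DD/day.
T = T_base + 6.779 = 8.5 + 6.779 = 15.279 ≈ 15.3 °C.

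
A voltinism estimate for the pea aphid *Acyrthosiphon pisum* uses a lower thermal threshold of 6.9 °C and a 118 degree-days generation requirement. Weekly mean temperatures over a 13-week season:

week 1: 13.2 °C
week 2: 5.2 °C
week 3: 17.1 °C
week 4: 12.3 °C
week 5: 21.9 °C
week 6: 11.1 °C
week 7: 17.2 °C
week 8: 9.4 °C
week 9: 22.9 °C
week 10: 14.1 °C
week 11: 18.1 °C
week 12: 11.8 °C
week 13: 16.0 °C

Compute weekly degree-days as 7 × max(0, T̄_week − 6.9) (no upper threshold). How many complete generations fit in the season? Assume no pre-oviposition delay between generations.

Weekly DD (7 × max(0, T̄ − 6.9)): 44.1, 0.0, 71.4, 37.8, 105.0, 29.4, 72.1, 17.5, 112.0, 50.4, 78.4, 34.3, 63.7.
Season total = 716.1 DD.
Complete generations = ⌊716.1 / 118⌋ = 6.

6 generations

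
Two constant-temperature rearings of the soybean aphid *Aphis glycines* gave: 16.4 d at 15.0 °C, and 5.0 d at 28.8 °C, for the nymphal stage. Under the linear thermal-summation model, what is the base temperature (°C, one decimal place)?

8.9 °C

Linear rate model ⇒ the product D·(T − T_b) is constant across temperatures.
16.4·(15.0 − T_b) = 5.0·(28.8 − T_b)
T_b = (16.4·15.0 − 5.0·28.8) / (16.4 − 5.0) = 102.00 / 11.4 = 8.947 °C ≈ 8.9 °C.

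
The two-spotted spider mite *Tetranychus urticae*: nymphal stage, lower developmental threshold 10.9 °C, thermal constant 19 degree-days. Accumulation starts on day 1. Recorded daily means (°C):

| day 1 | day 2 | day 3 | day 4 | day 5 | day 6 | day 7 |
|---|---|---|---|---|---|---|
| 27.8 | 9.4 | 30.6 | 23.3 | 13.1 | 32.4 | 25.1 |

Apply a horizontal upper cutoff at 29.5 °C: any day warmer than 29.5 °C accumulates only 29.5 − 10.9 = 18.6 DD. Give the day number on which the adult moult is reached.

day 3

Daily DD above 10.9 °C (capped at 18.6): 16.9, 0.0, 18.6, 12.4, 2.2, 18.6, 14.2.
Cumulative: 16.9, 16.9, 35.5, 47.9, 50.1, 68.7, 82.9.
The total first reaches 19 DD on day 3.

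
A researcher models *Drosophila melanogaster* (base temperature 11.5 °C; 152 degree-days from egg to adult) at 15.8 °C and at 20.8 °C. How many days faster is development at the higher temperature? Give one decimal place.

19.0 days

At 15.8 °C: 152 / (15.8 − 11.5) = 152 / 4.3 = 35.349 d.
At 20.8 °C: 152 / (20.8 − 11.5) = 152 / 9.3 = 16.344 d.
Difference = |35.349 − 16.344| = 19.005 ≈ 19.0 days.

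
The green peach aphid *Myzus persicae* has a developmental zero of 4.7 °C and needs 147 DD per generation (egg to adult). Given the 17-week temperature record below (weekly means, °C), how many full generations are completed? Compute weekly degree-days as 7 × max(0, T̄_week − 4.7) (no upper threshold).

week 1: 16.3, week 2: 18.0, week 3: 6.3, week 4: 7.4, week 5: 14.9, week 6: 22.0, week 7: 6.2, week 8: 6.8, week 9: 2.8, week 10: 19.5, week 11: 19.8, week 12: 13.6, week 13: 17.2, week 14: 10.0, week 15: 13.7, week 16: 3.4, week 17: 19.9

Weekly DD (7 × max(0, T̄ − 4.7)): 81.2, 93.1, 11.2, 18.9, 71.4, 121.1, 10.5, 14.7, 0.0, 103.6, 105.7, 62.3, 87.5, 37.1, 63.0, 0.0, 106.4.
Season total = 987.7 DD.
Complete generations = ⌊987.7 / 147⌋ = 6.

6 generations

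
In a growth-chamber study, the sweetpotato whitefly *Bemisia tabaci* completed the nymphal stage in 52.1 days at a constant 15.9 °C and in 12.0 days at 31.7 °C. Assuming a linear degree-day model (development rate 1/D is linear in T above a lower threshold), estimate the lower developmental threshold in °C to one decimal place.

11.2 °C

Linear rate model ⇒ the product D·(T − T_b) is constant across temperatures.
52.1·(15.9 − T_b) = 12.0·(31.7 − T_b)
T_b = (52.1·15.9 − 12.0·31.7) / (52.1 − 12.0) = 447.99 / 40.1 = 11.172 °C ≈ 11.2 °C.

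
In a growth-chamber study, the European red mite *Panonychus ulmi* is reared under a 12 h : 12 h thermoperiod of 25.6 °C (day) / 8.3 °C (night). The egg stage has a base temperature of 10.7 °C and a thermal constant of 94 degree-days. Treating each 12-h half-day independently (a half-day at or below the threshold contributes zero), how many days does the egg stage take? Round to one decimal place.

Day half: max(0, 25.6 − 10.7) × 0.5 = 14.9 × 0.5 = 7.45 DD.
Night half: max(0, 8.3 − 10.7) × 0.5 = 0.0 × 0.5 = 0.00 DD.
Per 24 h: 7.45 DD/day.
Duration = 94 / 7.45 = 12.617 ≈ 12.6 days.

12.6 days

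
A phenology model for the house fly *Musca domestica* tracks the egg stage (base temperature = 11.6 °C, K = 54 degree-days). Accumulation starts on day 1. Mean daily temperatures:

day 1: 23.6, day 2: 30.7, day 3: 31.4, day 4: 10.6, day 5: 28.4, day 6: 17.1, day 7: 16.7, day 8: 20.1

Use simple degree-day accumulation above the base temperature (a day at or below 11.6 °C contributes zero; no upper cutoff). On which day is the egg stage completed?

Daily DD above 11.6 °C: 12.0, 19.1, 19.8, 0.0, 16.8, 5.5, 5.1, 8.5.
Cumulative: 12.0, 31.1, 50.9, 50.9, 67.7, 73.2, 78.3, 86.8.
The total first reaches 54 DD on day 5.

day 5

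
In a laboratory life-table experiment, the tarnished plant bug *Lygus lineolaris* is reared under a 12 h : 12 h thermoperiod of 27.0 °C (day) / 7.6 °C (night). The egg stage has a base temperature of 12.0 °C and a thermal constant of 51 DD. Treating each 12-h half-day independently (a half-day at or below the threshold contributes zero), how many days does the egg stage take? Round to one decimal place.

Day half: max(0, 27.0 − 12.0) × 0.5 = 15.0 × 0.5 = 7.50 DD.
Night half: max(0, 7.6 − 12.0) × 0.5 = 0.0 × 0.5 = 0.00 DD.
Per 24 h: 7.50 DD/day.
Duration = 51 / 7.50 = 6.800 ≈ 6.8 days.

6.8 days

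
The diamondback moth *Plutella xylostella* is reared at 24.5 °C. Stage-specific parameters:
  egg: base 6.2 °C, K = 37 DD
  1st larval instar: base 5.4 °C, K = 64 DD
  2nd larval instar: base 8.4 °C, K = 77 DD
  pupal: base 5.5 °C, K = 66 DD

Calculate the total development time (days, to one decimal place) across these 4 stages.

13.6 days

egg: 37 / (24.5 − 6.2) = 37 / 18.3 = 2.022 d.
1st larval instar: 64 / (24.5 − 5.4) = 64 / 19.1 = 3.351 d.
2nd larval instar: 77 / (24.5 − 8.4) = 77 / 16.1 = 4.783 d.
pupal: 66 / (24.5 − 5.5) = 66 / 19.0 = 3.474 d.
Sum = 13.629 ≈ 13.6 days.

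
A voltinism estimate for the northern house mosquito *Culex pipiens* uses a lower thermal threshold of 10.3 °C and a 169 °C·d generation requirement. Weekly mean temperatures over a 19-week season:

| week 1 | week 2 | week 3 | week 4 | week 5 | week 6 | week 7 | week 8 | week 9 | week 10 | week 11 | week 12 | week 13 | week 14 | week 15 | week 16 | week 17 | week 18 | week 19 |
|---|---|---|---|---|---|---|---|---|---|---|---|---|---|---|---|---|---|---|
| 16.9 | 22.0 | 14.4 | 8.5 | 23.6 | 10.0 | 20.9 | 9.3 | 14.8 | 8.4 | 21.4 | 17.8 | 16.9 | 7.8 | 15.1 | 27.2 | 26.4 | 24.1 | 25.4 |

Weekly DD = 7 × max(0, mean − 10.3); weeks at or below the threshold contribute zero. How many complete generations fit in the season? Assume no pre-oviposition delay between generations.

Weekly DD (7 × max(0, T̄ − 10.3)): 46.2, 81.9, 28.7, 0.0, 93.1, 0.0, 74.2, 0.0, 31.5, 0.0, 77.7, 52.5, 46.2, 0.0, 33.6, 118.3, 112.7, 96.6, 105.7.
Season total = 998.9 DD.
Complete generations = ⌊998.9 / 169⌋ = 5.

5 generations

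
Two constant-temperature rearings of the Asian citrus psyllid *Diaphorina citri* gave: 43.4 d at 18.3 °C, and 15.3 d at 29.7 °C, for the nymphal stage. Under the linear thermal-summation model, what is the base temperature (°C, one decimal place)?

Linear rate model ⇒ the product D·(T − T_b) is constant across temperatures.
43.4·(18.3 − T_b) = 15.3·(29.7 − T_b)
T_b = (43.4·18.3 − 15.3·29.7) / (43.4 − 15.3) = 339.81 / 28.1 = 12.093 °C ≈ 12.1 °C.

12.1 °C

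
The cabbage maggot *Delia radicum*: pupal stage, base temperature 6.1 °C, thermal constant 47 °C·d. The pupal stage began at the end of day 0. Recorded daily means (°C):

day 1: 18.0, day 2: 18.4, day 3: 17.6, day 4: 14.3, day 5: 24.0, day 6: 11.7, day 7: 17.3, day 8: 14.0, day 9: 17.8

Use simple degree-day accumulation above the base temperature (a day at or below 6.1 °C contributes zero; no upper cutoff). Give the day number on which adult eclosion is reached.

day 5

Daily DD above 6.1 °C: 11.9, 12.3, 11.5, 8.2, 17.9, 5.6, 11.2, 7.9, 11.7.
Cumulative: 11.9, 24.2, 35.7, 43.9, 61.8, 67.4, 78.6, 86.5, 98.2.
The total first reaches 47 DD on day 5.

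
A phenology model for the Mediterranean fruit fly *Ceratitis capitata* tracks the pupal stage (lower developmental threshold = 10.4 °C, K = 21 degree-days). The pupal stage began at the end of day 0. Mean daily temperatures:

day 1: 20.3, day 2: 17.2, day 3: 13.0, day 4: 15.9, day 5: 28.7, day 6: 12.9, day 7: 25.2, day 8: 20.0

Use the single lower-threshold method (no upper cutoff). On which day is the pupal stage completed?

Daily DD above 10.4 °C: 9.9, 6.8, 2.6, 5.5, 18.3, 2.5, 14.8, 9.6.
Cumulative: 9.9, 16.7, 19.3, 24.8, 43.1, 45.6, 60.4, 70.0.
The total first reaches 21 DD on day 4.

day 4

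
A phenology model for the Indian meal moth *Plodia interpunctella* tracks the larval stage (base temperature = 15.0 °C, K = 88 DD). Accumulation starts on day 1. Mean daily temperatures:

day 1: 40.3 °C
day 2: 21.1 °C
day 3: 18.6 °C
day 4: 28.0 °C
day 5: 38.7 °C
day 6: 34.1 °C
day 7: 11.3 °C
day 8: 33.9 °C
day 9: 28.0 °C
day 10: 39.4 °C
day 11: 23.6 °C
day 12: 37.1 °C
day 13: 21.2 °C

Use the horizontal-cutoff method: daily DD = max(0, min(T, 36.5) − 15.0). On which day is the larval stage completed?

Daily DD above 15.0 °C (capped at 21.5): 21.5, 6.1, 3.6, 13.0, 21.5, 19.1, 0.0, 18.9, 13.0, 21.5, 8.6, 21.5, 6.2.
Cumulative: 21.5, 27.6, 31.2, 44.2, 65.7, 84.8, 84.8, 103.7, 116.7, 138.2, 146.8, 168.3, 174.5.
The total first reaches 88 DD on day 8.

day 8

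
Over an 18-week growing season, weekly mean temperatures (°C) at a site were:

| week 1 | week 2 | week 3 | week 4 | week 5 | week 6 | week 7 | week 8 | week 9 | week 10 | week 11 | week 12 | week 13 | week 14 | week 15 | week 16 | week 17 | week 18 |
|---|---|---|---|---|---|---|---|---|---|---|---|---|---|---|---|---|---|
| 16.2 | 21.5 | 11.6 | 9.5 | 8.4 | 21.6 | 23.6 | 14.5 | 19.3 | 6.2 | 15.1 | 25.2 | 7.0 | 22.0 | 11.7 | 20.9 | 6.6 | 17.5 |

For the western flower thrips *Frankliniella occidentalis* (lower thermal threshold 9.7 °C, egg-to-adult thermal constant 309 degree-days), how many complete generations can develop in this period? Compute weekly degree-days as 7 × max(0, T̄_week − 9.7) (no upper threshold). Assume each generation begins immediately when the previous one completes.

2 generations

Weekly DD (7 × max(0, T̄ − 9.7)): 45.5, 82.6, 13.3, 0.0, 0.0, 83.3, 97.3, 33.6, 67.2, 0.0, 37.8, 108.5, 0.0, 86.1, 14.0, 78.4, 0.0, 54.6.
Season total = 802.2 DD.
Complete generations = ⌊802.2 / 309⌋ = 2.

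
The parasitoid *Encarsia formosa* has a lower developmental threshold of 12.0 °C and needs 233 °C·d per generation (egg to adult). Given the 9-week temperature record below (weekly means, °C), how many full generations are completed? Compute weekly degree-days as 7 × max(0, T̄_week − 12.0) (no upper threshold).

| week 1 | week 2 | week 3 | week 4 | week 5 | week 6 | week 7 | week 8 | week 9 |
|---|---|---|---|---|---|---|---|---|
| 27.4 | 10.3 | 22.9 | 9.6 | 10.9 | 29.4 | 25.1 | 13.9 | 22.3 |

Weekly DD (7 × max(0, T̄ − 12.0)): 107.8, 0.0, 76.3, 0.0, 0.0, 121.8, 91.7, 13.3, 72.1.
Season total = 483.0 DD.
Complete generations = ⌊483.0 / 233⌋ = 2.

2 generations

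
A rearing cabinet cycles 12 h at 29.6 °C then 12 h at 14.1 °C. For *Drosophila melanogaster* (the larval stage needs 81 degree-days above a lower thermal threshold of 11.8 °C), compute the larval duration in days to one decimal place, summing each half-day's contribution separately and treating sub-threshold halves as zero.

Day half: max(0, 29.6 − 11.8) × 0.5 = 17.8 × 0.5 = 8.90 DD.
Night half: max(0, 14.1 − 11.8) × 0.5 = 2.3 × 0.5 = 1.15 DD.
Per 24 h: 10.05 DD/day.
Duration = 81 / 10.05 = 8.060 ≈ 8.1 days.

8.1 days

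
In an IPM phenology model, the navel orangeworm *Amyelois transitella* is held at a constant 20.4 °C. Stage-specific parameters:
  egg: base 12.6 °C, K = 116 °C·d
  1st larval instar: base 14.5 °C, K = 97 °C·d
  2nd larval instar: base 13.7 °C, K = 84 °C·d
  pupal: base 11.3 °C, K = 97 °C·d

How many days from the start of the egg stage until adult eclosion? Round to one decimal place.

egg: 116 / (20.4 − 12.6) = 116 / 7.8 = 14.872 d.
1st larval instar: 97 / (20.4 − 14.5) = 97 / 5.9 = 16.441 d.
2nd larval instar: 84 / (20.4 − 13.7) = 84 / 6.7 = 12.537 d.
pupal: 97 / (20.4 − 11.3) = 97 / 9.1 = 10.659 d.
Sum = 54.509 ≈ 54.5 days.

54.5 days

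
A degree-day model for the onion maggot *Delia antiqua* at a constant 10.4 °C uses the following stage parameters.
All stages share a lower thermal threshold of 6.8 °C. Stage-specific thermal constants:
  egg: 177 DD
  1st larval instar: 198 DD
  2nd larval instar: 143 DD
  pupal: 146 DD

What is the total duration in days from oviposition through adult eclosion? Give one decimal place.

184.4 days

Daily accumulation at 10.4 °C = 10.4 − 6.8 = 3.6 DD/day.
Total K = 177 + 198 + 143 + 146 = 664 DD.
Total duration = 664 / 3.6 = 184.444 ≈ 184.4 days.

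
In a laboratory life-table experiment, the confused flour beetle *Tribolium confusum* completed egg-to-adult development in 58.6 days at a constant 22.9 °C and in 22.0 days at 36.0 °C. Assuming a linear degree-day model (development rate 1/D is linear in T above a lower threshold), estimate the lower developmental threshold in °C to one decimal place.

15.0 °C

Linear rate model ⇒ the product D·(T − T_b) is constant across temperatures.
58.6·(22.9 − T_b) = 22.0·(36.0 − T_b)
T_b = (58.6·22.9 − 22.0·36.0) / (58.6 − 22.0) = 549.94 / 36.6 = 15.026 °C ≈ 15.0 °C.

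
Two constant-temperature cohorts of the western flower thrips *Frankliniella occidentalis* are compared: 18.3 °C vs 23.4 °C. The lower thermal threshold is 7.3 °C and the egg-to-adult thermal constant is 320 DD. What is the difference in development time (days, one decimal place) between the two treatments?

At 18.3 °C: 320 / (18.3 − 7.3) = 320 / 11.0 = 29.091 d.
At 23.4 °C: 320 / (23.4 − 7.3) = 320 / 16.1 = 19.876 d.
Difference = |29.091 − 19.876| = 9.215 ≈ 9.2 days.

9.2 days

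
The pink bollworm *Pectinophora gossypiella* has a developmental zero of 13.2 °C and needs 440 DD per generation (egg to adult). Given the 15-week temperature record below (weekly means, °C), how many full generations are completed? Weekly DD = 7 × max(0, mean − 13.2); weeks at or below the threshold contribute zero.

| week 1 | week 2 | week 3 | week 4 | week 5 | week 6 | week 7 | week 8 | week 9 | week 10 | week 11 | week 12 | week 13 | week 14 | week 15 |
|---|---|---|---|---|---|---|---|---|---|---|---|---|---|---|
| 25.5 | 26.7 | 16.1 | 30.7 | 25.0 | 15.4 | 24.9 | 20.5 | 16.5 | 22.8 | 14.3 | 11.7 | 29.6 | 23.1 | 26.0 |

Weekly DD (7 × max(0, T̄ − 13.2)): 86.1, 94.5, 20.3, 122.5, 82.6, 15.4, 81.9, 51.1, 23.1, 67.2, 7.7, 0.0, 114.8, 69.3, 89.6.
Season total = 926.1 DD.
Complete generations = ⌊926.1 / 440⌋ = 2.

2 generations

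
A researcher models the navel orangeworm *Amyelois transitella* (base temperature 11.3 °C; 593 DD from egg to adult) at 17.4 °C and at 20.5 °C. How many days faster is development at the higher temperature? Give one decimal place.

32.8 days

At 17.4 °C: 593 / (17.4 − 11.3) = 593 / 6.1 = 97.213 d.
At 20.5 °C: 593 / (20.5 − 11.3) = 593 / 9.2 = 64.457 d.
Difference = |97.213 − 64.457| = 32.757 ≈ 32.8 days.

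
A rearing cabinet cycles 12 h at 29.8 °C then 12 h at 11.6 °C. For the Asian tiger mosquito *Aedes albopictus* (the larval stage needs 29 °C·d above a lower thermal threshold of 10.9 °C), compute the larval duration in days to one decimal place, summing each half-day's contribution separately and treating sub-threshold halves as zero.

3.0 days

Day half: max(0, 29.8 − 10.9) × 0.5 = 18.9 × 0.5 = 9.45 DD.
Night half: max(0, 11.6 − 10.9) × 0.5 = 0.7 × 0.5 = 0.35 DD.
Per 24 h: 9.80 DD/day.
Duration = 29 / 9.80 = 2.959 ≈ 3.0 days.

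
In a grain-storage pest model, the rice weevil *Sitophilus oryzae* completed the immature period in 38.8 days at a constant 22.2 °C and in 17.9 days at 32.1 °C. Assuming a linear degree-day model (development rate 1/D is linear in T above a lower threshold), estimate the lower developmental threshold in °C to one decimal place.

Under the model K = D·(T − T_b), so D₁·(T₁ − T_b) = D₂·(T₂ − T_b).
38.8·(22.2 − T_b) = 17.9·(32.1 − T_b)
T_b = (38.8·22.2 − 17.9·32.1) / (38.8 − 17.9) = 286.77 / 20.9 = 13.721 °C ≈ 13.7 °C.

13.7 °C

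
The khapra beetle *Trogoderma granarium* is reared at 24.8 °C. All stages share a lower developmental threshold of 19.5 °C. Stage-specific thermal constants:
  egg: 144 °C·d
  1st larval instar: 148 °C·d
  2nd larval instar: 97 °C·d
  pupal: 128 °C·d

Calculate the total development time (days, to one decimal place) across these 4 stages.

Daily accumulation at 24.8 °C = 24.8 − 19.5 = 5.3 DD/day.
Total K = 144 + 148 + 97 + 128 = 517 DD.
Total duration = 517 / 5.3 = 97.547 ≈ 97.5 days.

97.5 days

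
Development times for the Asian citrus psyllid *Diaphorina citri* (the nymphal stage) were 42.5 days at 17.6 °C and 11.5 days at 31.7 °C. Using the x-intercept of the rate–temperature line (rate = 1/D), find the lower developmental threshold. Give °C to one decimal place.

12.4 °C

Equal thermal constants: D₁(T₁ − T_b) = D₂(T₂ − T_b).
42.5·(17.6 − T_b) = 11.5·(31.7 − T_b)
T_b = (42.5·17.6 − 11.5·31.7) / (42.5 − 11.5) = 383.45 / 31.0 = 12.369 °C ≈ 12.4 °C.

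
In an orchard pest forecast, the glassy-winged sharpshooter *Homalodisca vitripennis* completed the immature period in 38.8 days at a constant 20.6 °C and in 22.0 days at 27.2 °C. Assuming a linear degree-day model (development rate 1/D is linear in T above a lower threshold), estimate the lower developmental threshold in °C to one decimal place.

12.0 °C

Linear rate model ⇒ the product D·(T − T_b) is constant across temperatures.
38.8·(20.6 − T_b) = 22.0·(27.2 − T_b)
T_b = (38.8·20.6 − 22.0·27.2) / (38.8 − 22.0) = 200.88 / 16.8 = 11.957 °C ≈ 12.0 °C.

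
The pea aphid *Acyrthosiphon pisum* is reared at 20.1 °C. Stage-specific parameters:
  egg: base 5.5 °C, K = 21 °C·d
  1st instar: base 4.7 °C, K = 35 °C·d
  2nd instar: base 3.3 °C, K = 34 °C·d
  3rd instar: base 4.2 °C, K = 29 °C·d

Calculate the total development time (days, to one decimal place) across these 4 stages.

egg: 21 / (20.1 − 5.5) = 21 / 14.6 = 1.438 d.
1st instar: 35 / (20.1 − 4.7) = 35 / 15.4 = 2.273 d.
2nd instar: 34 / (20.1 − 3.3) = 34 / 16.8 = 2.024 d.
3rd instar: 29 / (20.1 − 4.2) = 29 / 15.9 = 1.824 d.
Sum = 7.559 ≈ 7.6 days.

7.6 days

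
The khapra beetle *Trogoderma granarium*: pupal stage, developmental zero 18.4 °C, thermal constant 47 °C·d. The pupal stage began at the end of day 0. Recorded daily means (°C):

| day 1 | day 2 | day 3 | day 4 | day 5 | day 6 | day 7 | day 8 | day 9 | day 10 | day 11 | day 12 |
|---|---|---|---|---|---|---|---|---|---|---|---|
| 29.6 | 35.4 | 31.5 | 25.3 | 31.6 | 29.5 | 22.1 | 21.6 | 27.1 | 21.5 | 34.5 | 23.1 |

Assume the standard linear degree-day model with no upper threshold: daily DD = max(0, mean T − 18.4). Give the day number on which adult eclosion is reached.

day 4

Daily DD above 18.4 °C: 11.2, 17.0, 13.1, 6.9, 13.2, 11.1, 3.7, 3.2, 8.7, 3.1, 16.1, 4.7.
Cumulative: 11.2, 28.2, 41.3, 48.2, 61.4, 72.5, 76.2, 79.4, 88.1, 91.2, 107.3, 112.0.
The total first reaches 47 DD on day 4.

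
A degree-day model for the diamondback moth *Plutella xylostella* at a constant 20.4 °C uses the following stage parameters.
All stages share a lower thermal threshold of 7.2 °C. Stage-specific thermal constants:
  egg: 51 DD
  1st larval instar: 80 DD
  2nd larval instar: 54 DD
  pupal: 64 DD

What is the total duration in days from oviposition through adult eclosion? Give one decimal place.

18.9 days

Daily accumulation at 20.4 °C = 20.4 − 7.2 = 13.2 DD/day.
Total K = 51 + 80 + 54 + 64 = 249 DD.
Total duration = 249 / 13.2 = 18.864 ≈ 18.9 days.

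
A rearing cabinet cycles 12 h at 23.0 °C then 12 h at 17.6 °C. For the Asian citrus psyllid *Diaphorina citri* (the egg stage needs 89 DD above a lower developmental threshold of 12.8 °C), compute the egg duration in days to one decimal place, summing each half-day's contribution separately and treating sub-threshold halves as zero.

11.9 days

Day half: max(0, 23.0 − 12.8) × 0.5 = 10.2 × 0.5 = 5.10 DD.
Night half: max(0, 17.6 − 12.8) × 0.5 = 4.8 × 0.5 = 2.40 DD.
Per 24 h: 7.50 DD/day.
Duration = 89 / 7.50 = 11.867 ≈ 11.9 days.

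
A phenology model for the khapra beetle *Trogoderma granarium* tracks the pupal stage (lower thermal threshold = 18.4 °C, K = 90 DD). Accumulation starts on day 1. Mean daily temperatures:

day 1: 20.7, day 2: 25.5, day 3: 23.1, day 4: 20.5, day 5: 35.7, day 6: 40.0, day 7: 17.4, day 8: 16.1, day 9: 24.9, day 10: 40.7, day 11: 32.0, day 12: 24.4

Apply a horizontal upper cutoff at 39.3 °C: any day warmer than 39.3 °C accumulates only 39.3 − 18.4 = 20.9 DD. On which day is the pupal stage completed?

Daily DD above 18.4 °C (capped at 20.9): 2.3, 7.1, 4.7, 2.1, 17.3, 20.9, 0.0, 0.0, 6.5, 20.9, 13.6, 6.0.
Cumulative: 2.3, 9.4, 14.1, 16.2, 33.5, 54.4, 54.4, 54.4, 60.9, 81.8, 95.4, 101.4.
The total first reaches 90 DD on day 11.

day 11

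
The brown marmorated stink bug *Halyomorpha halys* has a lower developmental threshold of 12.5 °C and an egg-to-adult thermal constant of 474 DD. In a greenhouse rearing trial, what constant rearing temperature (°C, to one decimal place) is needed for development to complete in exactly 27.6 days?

Required daily accumulation = 474 / 27.6 = 17.174 DD/day.
T = T_base + 17.174 = 12.5 + 17.174 = 29.674 ≈ 29.7 °C.

29.7 °C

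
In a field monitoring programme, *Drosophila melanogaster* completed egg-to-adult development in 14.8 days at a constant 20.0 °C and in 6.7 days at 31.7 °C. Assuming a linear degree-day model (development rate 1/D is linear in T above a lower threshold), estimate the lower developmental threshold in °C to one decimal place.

10.3 °C

Equal thermal constants: D₁(T₁ − T_b) = D₂(T₂ − T_b).
14.8·(20.0 − T_b) = 6.7·(31.7 − T_b)
T_b = (14.8·20.0 − 6.7·31.7) / (14.8 − 6.7) = 83.61 / 8.1 = 10.322 °C ≈ 10.3 °C.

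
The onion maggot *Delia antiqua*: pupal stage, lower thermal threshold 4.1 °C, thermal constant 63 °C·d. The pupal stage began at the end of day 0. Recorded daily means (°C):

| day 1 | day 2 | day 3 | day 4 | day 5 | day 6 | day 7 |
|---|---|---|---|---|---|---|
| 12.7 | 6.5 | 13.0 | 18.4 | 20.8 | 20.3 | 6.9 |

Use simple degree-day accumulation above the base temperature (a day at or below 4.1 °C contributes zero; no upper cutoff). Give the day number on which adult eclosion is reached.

Daily DD above 4.1 °C: 8.6, 2.4, 8.9, 14.3, 16.7, 16.2, 2.8.
Cumulative: 8.6, 11.0, 19.9, 34.2, 50.9, 67.1, 69.9.
The total first reaches 63 DD on day 6.

day 6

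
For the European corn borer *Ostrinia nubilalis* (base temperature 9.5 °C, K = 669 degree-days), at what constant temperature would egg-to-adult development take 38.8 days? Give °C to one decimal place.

Required daily accumulation = 669 / 38.8 = 17.242 DD/day.
T = T_base + 17.242 = 9.5 + 17.242 = 26.742 ≈ 26.7 °C.

26.7 °C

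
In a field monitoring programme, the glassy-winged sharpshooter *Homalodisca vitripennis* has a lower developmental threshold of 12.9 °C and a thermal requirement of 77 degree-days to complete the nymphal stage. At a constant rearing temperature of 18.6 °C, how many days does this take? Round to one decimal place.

Daily accumulation = 18.6 − 12.9 = 5.7 DD/day.
Duration = 77 / 5.7 = 13.509 ≈ 13.5 days.

13.5 days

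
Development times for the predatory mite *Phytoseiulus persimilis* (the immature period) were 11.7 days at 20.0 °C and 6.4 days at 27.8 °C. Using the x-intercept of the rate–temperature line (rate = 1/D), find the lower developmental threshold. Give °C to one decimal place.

10.6 °C

Under the model K = D·(T − T_b), so D₁·(T₁ − T_b) = D₂·(T₂ − T_b).
11.7·(20.0 − T_b) = 6.4·(27.8 − T_b)
T_b = (11.7·20.0 − 6.4·27.8) / (11.7 − 6.4) = 56.08 / 5.3 = 10.581 °C ≈ 10.6 °C.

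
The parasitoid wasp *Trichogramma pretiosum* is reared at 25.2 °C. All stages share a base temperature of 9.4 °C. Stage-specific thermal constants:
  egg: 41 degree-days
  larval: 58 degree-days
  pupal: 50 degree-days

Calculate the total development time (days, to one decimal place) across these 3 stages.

Daily accumulation at 25.2 °C = 25.2 − 9.4 = 15.8 DD/day.
Total K = 41 + 58 + 50 = 149 DD.
Total duration = 149 / 15.8 = 9.430 ≈ 9.4 days.

9.4 days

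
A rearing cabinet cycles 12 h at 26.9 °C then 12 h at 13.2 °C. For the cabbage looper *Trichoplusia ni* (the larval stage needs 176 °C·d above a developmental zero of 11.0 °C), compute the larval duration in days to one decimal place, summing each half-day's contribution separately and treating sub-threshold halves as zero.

Day half: max(0, 26.9 − 11.0) × 0.5 = 15.9 × 0.5 = 7.95 DD.
Night half: max(0, 13.2 − 11.0) × 0.5 = 2.2 × 0.5 = 1.10 DD.
Per 24 h: 9.05 DD/day.
Duration = 176 / 9.05 = 19.448 ≈ 19.4 days.

19.4 days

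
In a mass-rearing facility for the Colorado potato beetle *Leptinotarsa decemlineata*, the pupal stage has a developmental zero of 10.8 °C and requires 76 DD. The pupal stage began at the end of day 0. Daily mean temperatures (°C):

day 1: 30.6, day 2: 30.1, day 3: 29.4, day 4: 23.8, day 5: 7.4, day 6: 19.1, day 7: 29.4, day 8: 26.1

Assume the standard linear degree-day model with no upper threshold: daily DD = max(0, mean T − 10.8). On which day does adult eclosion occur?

day 6

Daily DD above 10.8 °C: 19.8, 19.3, 18.6, 13.0, 0.0, 8.3, 18.6, 15.3.
Cumulative: 19.8, 39.1, 57.7, 70.7, 70.7, 79.0, 97.6, 112.9.
The total first reaches 76 DD on day 6.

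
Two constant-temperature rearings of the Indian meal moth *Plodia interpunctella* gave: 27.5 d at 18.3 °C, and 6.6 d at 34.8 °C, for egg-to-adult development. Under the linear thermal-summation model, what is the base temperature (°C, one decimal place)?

Equal thermal constants: D₁(T₁ − T_b) = D₂(T₂ − T_b).
27.5·(18.3 − T_b) = 6.6·(34.8 − T_b)
T_b = (27.5·18.3 − 6.6·34.8) / (27.5 − 6.6) = 273.57 / 20.9 = 13.089 °C ≈ 13.1 °C.

13.1 °C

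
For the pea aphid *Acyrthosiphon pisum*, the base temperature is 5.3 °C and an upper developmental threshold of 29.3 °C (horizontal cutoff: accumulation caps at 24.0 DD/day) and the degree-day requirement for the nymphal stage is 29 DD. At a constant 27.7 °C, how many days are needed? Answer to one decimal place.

Daily accumulation = 27.7 − 5.3 = 22.4 DD/day.
Duration = 29 / 22.4 = 1.295 ≈ 1.3 days.

1.3 days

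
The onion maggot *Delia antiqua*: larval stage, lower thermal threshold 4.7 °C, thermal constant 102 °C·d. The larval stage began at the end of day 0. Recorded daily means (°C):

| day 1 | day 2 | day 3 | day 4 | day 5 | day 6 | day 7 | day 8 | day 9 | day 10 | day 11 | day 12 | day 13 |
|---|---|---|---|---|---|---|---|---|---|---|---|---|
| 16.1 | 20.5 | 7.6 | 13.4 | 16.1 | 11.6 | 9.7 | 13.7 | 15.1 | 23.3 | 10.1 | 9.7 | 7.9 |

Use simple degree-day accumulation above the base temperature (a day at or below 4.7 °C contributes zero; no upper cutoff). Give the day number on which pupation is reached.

day 11

Daily DD above 4.7 °C: 11.4, 15.8, 2.9, 8.7, 11.4, 6.9, 5.0, 9.0, 10.4, 18.6, 5.4, 5.0, 3.2.
Cumulative: 11.4, 27.2, 30.1, 38.8, 50.2, 57.1, 62.1, 71.1, 81.5, 100.1, 105.5, 110.5, 113.7.
The total first reaches 102 DD on day 11.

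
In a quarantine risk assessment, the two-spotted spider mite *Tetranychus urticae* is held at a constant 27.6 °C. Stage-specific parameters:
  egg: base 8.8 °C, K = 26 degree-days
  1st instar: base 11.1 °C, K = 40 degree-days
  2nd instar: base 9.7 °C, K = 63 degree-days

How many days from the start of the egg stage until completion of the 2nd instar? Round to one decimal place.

egg: 26 / (27.6 − 8.8) = 26 / 18.8 = 1.383 d.
1st instar: 40 / (27.6 − 11.1) = 40 / 16.5 = 2.424 d.
2nd instar: 63 / (27.6 − 9.7) = 63 / 17.9 = 3.520 d.
Sum = 7.327 ≈ 7.3 days.

7.3 days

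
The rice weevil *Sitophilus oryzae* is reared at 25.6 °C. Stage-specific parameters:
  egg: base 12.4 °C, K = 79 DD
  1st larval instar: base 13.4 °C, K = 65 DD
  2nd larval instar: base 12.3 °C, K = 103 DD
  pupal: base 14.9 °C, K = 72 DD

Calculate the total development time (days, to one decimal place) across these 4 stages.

25.8 days

egg: 79 / (25.6 − 12.4) = 79 / 13.2 = 5.985 d.
1st larval instar: 65 / (25.6 − 13.4) = 65 / 12.2 = 5.328 d.
2nd larval instar: 103 / (25.6 − 12.3) = 103 / 13.3 = 7.744 d.
pupal: 72 / (25.6 − 14.9) = 72 / 10.7 = 6.729 d.
Sum = 25.786 ≈ 25.8 days.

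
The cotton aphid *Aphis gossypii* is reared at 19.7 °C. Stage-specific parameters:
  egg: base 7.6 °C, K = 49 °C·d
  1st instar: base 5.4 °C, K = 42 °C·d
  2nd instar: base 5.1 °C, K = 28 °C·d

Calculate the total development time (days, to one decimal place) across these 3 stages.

egg: 49 / (19.7 − 7.6) = 49 / 12.1 = 4.050 d.
1st instar: 42 / (19.7 − 5.4) = 42 / 14.3 = 2.937 d.
2nd instar: 28 / (19.7 − 5.1) = 28 / 14.6 = 1.918 d.
Sum = 8.904 ≈ 8.9 days.

8.9 days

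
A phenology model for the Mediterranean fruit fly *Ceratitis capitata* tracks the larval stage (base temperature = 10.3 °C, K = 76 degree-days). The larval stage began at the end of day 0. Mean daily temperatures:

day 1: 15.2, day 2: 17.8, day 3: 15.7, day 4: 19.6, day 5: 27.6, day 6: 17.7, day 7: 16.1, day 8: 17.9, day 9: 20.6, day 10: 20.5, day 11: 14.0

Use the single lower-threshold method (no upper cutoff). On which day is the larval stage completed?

Daily DD above 10.3 °C: 4.9, 7.5, 5.4, 9.3, 17.3, 7.4, 5.8, 7.6, 10.3, 10.2, 3.7.
Cumulative: 4.9, 12.4, 17.8, 27.1, 44.4, 51.8, 57.6, 65.2, 75.5, 85.7, 89.4.
The total first reaches 76 DD on day 10.

day 10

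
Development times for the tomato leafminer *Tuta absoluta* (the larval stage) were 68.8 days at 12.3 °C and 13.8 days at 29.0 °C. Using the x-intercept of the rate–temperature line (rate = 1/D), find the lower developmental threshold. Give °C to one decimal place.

Under the model K = D·(T − T_b), so D₁·(T₁ − T_b) = D₂·(T₂ − T_b).
68.8·(12.3 − T_b) = 13.8·(29.0 − T_b)
T_b = (68.8·12.3 − 13.8·29.0) / (68.8 − 13.8) = 446.04 / 55.0 = 8.110 °C ≈ 8.1 °C.

8.1 °C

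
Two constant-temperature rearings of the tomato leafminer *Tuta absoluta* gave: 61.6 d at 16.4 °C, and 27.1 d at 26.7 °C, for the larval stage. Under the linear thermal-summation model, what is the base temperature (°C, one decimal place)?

Equal thermal constants: D₁(T₁ − T_b) = D₂(T₂ − T_b).
61.6·(16.4 − T_b) = 27.1·(26.7 − T_b)
T_b = (61.6·16.4 − 27.1·26.7) / (61.6 − 27.1) = 286.67 / 34.5 = 8.309 °C ≈ 8.3 °C.

8.3 °C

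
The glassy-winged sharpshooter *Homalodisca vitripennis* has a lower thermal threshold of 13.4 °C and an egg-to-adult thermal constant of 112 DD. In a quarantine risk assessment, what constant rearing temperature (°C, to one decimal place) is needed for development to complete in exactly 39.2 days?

Required daily accumulation = 112 / 39.2 = 2.857 DD/day.
T = T_base + 2.857 = 13.4 + 2.857 = 16.257 ≈ 16.3 °C.

16.3 °C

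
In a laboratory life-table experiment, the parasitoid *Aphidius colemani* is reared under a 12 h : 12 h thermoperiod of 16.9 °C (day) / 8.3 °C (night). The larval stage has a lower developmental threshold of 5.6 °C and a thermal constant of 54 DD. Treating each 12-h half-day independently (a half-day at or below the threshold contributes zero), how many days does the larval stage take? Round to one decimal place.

7.7 days

Day half: max(0, 16.9 − 5.6) × 0.5 = 11.3 × 0.5 = 5.65 DD.
Night half: max(0, 8.3 − 5.6) × 0.5 = 2.7 × 0.5 = 1.35 DD.
Per 24 h: 7.00 DD/day.
Duration = 54 / 7.00 = 7.714 ≈ 7.7 days.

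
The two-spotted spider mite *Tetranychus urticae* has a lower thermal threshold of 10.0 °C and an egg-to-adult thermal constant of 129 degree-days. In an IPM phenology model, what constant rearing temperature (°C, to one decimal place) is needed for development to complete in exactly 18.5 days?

17.0 °C

Required daily accumulation = 129 / 18.5 = 6.973 DD/day.
T = T_base + 6.973 = 10.0 + 6.973 = 16.973 ≈ 17.0 °C.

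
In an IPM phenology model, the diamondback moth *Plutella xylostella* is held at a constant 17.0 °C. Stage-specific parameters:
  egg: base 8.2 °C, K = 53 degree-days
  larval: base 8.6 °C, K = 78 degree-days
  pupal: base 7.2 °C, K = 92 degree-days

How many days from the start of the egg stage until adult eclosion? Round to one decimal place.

egg: 53 / (17.0 − 8.2) = 53 / 8.8 = 6.023 d.
larval: 78 / (17.0 − 8.6) = 78 / 8.4 = 9.286 d.
pupal: 92 / (17.0 − 7.2) = 92 / 9.8 = 9.388 d.
Sum = 24.696 ≈ 24.7 days.

24.7 days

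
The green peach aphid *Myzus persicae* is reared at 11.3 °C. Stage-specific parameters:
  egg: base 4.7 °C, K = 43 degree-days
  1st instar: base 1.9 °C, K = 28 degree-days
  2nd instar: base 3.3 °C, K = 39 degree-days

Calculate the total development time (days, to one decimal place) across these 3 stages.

14.4 days

egg: 43 / (11.3 − 4.7) = 43 / 6.6 = 6.515 d.
1st instar: 28 / (11.3 − 1.9) = 28 / 9.4 = 2.979 d.
2nd instar: 39 / (11.3 − 3.3) = 39 / 8.0 = 4.875 d.
Sum = 14.369 ≈ 14.4 days.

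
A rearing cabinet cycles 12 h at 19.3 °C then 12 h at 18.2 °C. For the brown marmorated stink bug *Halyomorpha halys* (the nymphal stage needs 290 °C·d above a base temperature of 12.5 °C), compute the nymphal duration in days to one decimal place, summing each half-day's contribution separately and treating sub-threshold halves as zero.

Day half: max(0, 19.3 − 12.5) × 0.5 = 6.8 × 0.5 = 3.40 DD.
Night half: max(0, 18.2 − 12.5) × 0.5 = 5.7 × 0.5 = 2.85 DD.
Per 24 h: 6.25 DD/day.
Duration = 290 / 6.25 = 46.400 ≈ 46.4 days.

46.4 days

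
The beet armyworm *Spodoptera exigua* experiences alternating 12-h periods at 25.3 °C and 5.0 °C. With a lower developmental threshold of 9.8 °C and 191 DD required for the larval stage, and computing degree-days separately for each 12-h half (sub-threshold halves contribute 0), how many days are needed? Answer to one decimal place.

24.6 days

Day half: max(0, 25.3 − 9.8) × 0.5 = 15.5 × 0.5 = 7.75 DD.
Night half: max(0, 5.0 − 9.8) × 0.5 = 0.0 × 0.5 = 0.00 DD.
Per 24 h: 7.75 DD/day.
Duration = 191 / 7.75 = 24.645 ≈ 24.6 days.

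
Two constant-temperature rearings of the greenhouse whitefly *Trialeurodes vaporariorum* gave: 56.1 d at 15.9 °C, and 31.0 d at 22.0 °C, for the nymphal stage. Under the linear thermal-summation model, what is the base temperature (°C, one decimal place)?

8.4 °C

Linear rate model ⇒ the product D·(T − T_b) is constant across temperatures.
56.1·(15.9 − T_b) = 31.0·(22.0 − T_b)
T_b = (56.1·15.9 − 31.0·22.0) / (56.1 − 31.0) = 209.99 / 25.1 = 8.366 °C ≈ 8.4 °C.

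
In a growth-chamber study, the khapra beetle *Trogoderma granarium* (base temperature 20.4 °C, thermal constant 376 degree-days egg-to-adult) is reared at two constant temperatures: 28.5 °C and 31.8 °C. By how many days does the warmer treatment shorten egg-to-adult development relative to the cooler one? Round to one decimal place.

13.4 days

At 28.5 °C: 376 / (28.5 − 20.4) = 376 / 8.1 = 46.420 d.
At 31.8 °C: 376 / (31.8 − 20.4) = 376 / 11.4 = 32.982 d.
Difference = |46.420 − 32.982| = 13.437 ≈ 13.4 days.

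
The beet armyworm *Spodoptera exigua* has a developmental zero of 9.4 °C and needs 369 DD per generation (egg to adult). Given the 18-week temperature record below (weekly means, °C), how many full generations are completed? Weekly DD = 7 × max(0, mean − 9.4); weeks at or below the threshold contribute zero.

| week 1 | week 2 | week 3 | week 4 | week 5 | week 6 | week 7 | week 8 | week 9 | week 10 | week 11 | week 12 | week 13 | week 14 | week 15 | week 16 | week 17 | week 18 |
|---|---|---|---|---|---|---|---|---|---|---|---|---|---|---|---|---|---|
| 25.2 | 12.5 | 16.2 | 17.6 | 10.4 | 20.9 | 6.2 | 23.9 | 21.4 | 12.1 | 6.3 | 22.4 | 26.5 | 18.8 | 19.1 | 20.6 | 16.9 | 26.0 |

Weekly DD (7 × max(0, T̄ − 9.4)): 110.6, 21.7, 47.6, 57.4, 7.0, 80.5, 0.0, 101.5, 84.0, 18.9, 0.0, 91.0, 119.7, 65.8, 67.9, 78.4, 52.5, 116.2.
Season total = 1120.7 DD.
Complete generations = ⌊1120.7 / 369⌋ = 3.

3 generations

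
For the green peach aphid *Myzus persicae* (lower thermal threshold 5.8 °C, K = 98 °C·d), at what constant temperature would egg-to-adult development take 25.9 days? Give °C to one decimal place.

9.6 °C

Required daily accumulation = 98 / 25.9 = 3.784 DD/day.
T = T_base + 3.784 = 5.8 + 3.784 = 9.584 ≈ 9.6 °C.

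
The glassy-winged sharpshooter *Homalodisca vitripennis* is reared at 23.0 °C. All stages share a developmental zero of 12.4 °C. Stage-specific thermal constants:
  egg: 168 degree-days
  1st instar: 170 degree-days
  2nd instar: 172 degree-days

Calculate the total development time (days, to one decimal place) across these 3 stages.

Daily accumulation at 23.0 °C = 23.0 − 12.4 = 10.6 DD/day.
Total K = 168 + 170 + 172 = 510 DD.
Total duration = 510 / 10.6 = 48.113 ≈ 48.1 days.

48.1 days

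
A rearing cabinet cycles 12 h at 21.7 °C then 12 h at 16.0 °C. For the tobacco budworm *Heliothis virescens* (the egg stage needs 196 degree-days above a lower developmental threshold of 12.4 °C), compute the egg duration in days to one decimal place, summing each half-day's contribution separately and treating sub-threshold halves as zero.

Day half: max(0, 21.7 − 12.4) × 0.5 = 9.3 × 0.5 = 4.65 DD.
Night half: max(0, 16.0 − 12.4) × 0.5 = 3.6 × 0.5 = 1.80 DD.
Per 24 h: 6.45 DD/day.
Duration = 196 / 6.45 = 30.388 ≈ 30.4 days.

30.4 days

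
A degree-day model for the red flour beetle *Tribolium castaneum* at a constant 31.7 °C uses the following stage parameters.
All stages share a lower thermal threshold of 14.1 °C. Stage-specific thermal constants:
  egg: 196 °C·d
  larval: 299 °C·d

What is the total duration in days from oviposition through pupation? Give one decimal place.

28.1 days

Daily accumulation at 31.7 °C = 31.7 − 14.1 = 17.6 DD/day.
Total K = 196 + 299 = 495 DD.
Total duration = 495 / 17.6 = 28.125 ≈ 28.1 days.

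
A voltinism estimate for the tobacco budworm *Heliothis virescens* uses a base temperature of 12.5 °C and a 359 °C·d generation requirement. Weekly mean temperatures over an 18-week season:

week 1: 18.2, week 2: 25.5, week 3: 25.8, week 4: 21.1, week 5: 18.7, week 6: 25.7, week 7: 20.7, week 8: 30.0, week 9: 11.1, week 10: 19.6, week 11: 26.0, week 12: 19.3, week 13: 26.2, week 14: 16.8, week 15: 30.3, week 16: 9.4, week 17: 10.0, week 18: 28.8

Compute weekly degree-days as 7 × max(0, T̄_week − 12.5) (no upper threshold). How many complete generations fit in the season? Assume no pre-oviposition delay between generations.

3 generations

Weekly DD (7 × max(0, T̄ − 12.5)): 39.9, 91.0, 93.1, 60.2, 43.4, 92.4, 57.4, 122.5, 0.0, 49.7, 94.5, 47.6, 95.9, 30.1, 124.6, 0.0, 0.0, 114.1.
Season total = 1156.4 DD.
Complete generations = ⌊1156.4 / 359⌋ = 3.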